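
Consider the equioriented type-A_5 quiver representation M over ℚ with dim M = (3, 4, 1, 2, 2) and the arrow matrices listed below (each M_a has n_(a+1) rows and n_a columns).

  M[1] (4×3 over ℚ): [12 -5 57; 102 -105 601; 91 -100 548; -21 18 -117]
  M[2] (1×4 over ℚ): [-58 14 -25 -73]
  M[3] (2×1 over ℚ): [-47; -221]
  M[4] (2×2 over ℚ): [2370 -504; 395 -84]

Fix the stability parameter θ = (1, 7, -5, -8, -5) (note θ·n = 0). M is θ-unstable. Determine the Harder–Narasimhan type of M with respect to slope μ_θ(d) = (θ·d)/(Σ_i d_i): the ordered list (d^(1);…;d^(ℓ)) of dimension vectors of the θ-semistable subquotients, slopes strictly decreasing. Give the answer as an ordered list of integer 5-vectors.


Interval decomposition of M: I[1,2]^2, I[1,5], I[2,2], I[4,4], I[5,5].
HN type (ℓ=5): μ^(1)=7; μ^(2)=1; μ^(3)=-2; μ^(4)=-5; μ^(5)=-8

((0, 3, 0, 0, 0); (2, 0, 0, 0, 0); (1, 1, 1, 1, 1); (0, 0, 0, 0, 1); (0, 0, 0, 1, 0))


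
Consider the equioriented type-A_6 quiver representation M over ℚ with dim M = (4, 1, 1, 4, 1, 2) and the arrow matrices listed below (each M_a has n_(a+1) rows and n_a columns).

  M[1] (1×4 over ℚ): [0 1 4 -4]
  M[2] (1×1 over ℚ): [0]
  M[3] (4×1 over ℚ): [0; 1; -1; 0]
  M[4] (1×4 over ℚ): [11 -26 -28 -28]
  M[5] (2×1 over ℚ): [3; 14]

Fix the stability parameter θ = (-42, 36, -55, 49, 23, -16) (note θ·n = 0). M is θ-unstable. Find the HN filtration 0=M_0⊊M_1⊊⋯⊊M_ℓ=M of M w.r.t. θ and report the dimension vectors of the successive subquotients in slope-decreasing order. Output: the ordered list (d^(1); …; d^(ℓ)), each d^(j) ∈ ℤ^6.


Via rank(M_{q-1}∘⋯∘M_p): M ≅ I[1,1]^3, I[1,2], I[3,6], I[4,4]^3, I[6,6].
μ_θ-semistable layers: μ^(1)=49; μ^(2)=36; μ^(3)=56/3; μ^(4)=-16; μ^(5)=-42; μ^(6)=-55

((0, 0, 0, 3, 0, 0); (0, 1, 0, 0, 0, 0); (0, 0, 0, 1, 1, 1); (0, 0, 0, 0, 0, 1); (4, 0, 0, 0, 0, 0); (0, 0, 1, 0, 0, 0))


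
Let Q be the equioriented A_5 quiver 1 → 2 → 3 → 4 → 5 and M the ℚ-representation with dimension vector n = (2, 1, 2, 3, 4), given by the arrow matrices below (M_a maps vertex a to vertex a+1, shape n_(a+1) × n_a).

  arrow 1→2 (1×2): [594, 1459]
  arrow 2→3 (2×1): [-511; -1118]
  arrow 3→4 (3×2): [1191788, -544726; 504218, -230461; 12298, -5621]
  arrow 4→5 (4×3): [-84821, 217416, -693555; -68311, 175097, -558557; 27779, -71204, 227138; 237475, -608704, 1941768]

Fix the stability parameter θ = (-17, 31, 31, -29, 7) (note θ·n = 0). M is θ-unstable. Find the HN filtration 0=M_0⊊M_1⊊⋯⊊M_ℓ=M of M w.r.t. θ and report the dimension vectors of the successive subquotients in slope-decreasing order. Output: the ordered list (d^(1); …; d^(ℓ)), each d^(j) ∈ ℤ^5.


Interval decomposition of M: I[1,1], I[1,3], I[3,5], I[4,5]^2, I[5,5].
HN type (ℓ=5): μ^(1)=31; μ^(2)=7; μ^(3)=1; μ^(4)=-17; μ^(5)=-29

((0, 1, 1, 0, 0); (0, 0, 0, 0, 4); (0, 0, 1, 1, 0); (2, 0, 0, 0, 0); (0, 0, 0, 2, 0))


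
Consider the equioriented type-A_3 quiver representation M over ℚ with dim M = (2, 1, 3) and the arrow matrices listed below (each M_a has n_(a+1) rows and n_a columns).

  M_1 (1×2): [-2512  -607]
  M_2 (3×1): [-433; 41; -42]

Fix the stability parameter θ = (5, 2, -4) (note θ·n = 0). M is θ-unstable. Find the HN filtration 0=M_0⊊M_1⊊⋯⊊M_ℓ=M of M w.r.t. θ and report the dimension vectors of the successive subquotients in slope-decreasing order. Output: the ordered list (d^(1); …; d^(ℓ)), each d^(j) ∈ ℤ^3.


Via rank(M_{q-1}∘⋯∘M_p): M ≅ I[1,1], I[1,3], I[3,3]^2.
μ_θ-semistable layers: μ^(1)=5; μ^(2)=1; μ^(3)=-4

((1, 0, 0); (1, 1, 1); (0, 0, 2))


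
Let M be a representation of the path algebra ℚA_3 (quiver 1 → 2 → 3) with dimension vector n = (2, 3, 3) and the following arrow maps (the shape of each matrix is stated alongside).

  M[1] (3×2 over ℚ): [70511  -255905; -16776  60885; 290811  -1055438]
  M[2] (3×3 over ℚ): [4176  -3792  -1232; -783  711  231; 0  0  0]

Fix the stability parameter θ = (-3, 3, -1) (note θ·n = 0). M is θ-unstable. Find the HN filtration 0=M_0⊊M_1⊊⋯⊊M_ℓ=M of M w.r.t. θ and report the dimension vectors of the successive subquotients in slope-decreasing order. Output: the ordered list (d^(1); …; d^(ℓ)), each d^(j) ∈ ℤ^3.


Barcode: M ≅ I[1,2], I[1,3], I[2,2], I[3,3]^2. HN layers by μ_θ (4 steps, strictly decreasing):
  μ^(1)=3; μ^(2)=1; μ^(3)=-1; μ^(4)=-3

((0, 2, 0); (0, 1, 1); (0, 0, 2); (2, 0, 0))


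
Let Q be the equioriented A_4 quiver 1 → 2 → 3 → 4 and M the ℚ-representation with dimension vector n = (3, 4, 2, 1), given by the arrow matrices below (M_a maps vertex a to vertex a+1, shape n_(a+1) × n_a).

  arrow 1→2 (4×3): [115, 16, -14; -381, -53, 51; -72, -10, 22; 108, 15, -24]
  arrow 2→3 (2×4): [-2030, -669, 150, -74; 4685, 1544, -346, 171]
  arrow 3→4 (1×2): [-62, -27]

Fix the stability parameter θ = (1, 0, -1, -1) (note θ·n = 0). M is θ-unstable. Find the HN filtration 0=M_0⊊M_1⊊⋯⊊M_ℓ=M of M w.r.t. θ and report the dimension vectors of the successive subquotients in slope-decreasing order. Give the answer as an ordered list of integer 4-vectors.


Barcode: M ≅ I[1,2], I[1,3], I[1,4], I[2,2]. HN layers by μ_θ (3 steps, strictly decreasing):
  μ^(1)=1/2; μ^(2)=0; μ^(3)=-1/4

((1, 1, 0, 0); (1, 2, 1, 0); (1, 1, 1, 1))


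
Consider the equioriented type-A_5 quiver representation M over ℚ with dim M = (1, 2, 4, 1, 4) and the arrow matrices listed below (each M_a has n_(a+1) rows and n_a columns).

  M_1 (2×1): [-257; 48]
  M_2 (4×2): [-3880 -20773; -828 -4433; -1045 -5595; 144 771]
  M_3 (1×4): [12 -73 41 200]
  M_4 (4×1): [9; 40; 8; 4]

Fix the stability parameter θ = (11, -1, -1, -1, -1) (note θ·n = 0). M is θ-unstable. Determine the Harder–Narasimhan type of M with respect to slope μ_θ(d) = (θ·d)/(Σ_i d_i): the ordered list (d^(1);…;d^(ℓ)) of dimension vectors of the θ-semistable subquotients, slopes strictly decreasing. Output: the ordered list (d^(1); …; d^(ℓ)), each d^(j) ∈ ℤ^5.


Barcode: M ≅ I[1,5], I[2,3], I[3,3]^2, I[5,5]^3. HN layers by μ_θ (2 steps, strictly decreasing):
  μ^(1)=7/5; μ^(2)=-1

((1, 1, 1, 1, 1); (0, 1, 3, 0, 3))


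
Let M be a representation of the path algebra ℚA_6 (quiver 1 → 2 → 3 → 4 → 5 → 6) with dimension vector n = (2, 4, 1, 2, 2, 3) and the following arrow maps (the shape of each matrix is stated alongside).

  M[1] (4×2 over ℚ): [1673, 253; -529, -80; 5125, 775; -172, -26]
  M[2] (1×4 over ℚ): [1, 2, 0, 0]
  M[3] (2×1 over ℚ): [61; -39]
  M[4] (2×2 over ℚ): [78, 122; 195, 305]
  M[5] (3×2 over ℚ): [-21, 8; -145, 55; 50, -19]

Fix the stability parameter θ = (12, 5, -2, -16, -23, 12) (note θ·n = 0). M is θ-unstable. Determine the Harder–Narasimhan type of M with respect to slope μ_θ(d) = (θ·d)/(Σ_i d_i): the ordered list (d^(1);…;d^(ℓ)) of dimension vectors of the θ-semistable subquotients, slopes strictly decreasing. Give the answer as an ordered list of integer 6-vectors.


Interval decomposition of M: I[1,2], I[1,4], I[2,2]^2, I[4,6], I[5,6], I[6,6].
HN type (ℓ=6): μ^(1)=12; μ^(2)=17/2; μ^(3)=5; μ^(4)=-1/4; μ^(5)=-39/2; μ^(6)=-23

((0, 0, 0, 0, 0, 3); (1, 1, 0, 0, 0, 0); (0, 2, 0, 0, 0, 0); (1, 1, 1, 1, 0, 0); (0, 0, 0, 1, 1, 0); (0, 0, 0, 0, 1, 0))


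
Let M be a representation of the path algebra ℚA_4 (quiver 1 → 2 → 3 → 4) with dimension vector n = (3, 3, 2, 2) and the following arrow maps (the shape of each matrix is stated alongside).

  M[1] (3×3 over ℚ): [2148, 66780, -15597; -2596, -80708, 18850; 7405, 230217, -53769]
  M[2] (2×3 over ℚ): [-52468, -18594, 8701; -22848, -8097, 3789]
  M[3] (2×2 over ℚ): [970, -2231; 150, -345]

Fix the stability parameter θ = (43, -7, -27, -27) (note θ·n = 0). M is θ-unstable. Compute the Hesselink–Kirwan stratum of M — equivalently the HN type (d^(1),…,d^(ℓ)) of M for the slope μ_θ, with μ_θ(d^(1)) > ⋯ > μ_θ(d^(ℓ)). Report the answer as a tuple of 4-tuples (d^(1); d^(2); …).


Via rank(M_{q-1}∘⋯∘M_p): M ≅ I[1,1], I[1,3], I[1,4], I[2,2], I[4,4].
μ_θ-semistable layers: μ^(1)=43; μ^(2)=3; μ^(3)=-9/2; μ^(4)=-7; μ^(5)=-27

((1, 0, 0, 0); (1, 1, 1, 0); (1, 1, 1, 1); (0, 1, 0, 0); (0, 0, 0, 1))


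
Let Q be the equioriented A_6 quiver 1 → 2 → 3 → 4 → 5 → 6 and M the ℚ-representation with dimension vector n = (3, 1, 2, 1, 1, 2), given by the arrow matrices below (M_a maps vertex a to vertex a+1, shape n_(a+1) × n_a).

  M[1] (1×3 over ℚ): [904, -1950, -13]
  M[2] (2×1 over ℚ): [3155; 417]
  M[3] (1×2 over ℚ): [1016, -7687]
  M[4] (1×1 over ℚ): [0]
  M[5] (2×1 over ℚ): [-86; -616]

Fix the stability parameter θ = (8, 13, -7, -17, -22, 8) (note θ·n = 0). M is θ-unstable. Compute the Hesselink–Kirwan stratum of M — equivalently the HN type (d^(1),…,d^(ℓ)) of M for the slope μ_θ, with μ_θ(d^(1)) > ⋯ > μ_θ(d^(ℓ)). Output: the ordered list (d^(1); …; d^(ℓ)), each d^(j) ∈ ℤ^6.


Barcode: M ≅ I[1,1]^2, I[1,4], I[3,3], I[5,6], I[6,6]. HN layers by μ_θ (4 steps, strictly decreasing):
  μ^(1)=8; μ^(2)=-3/4; μ^(3)=-7; μ^(4)=-22

((2, 0, 0, 0, 0, 2); (1, 1, 1, 1, 0, 0); (0, 0, 1, 0, 0, 0); (0, 0, 0, 0, 1, 0))


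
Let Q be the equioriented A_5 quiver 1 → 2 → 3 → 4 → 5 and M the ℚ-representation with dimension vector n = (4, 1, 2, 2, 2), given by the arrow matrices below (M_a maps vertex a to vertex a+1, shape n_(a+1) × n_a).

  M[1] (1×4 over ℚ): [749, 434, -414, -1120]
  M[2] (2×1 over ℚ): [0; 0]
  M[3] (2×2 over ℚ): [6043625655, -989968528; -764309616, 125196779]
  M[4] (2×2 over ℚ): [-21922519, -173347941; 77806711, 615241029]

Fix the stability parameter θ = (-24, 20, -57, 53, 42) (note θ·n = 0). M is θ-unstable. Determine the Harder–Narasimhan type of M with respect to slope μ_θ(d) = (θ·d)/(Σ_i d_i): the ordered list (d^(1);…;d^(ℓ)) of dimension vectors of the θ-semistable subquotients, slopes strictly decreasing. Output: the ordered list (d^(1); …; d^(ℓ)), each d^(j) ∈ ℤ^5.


Interval decomposition of M: I[1,1]^3, I[1,2], I[3,4], I[3,5], I[5,5].
HN type (ℓ=6): μ^(1)=53; μ^(2)=95/2; μ^(3)=42; μ^(4)=20; μ^(5)=-24; μ^(6)=-57

((0, 0, 0, 1, 0); (0, 0, 0, 1, 1); (0, 0, 0, 0, 1); (0, 1, 0, 0, 0); (4, 0, 0, 0, 0); (0, 0, 2, 0, 0))


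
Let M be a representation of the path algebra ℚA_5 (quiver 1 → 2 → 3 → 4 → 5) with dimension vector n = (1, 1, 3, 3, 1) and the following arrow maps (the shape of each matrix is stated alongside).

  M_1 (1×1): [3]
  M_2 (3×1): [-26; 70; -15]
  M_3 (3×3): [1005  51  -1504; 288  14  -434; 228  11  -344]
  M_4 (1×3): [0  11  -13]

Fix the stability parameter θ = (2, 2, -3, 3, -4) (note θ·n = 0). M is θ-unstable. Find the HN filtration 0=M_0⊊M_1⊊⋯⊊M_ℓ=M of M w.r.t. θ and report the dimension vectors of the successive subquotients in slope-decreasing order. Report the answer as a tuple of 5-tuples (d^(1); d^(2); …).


Interval decomposition of M: I[1,5], I[3,4]^2.
HN type (ℓ=3): μ^(1)=3; μ^(2)=0; μ^(3)=-3

((0, 0, 0, 2, 0); (1, 1, 1, 1, 1); (0, 0, 2, 0, 0))


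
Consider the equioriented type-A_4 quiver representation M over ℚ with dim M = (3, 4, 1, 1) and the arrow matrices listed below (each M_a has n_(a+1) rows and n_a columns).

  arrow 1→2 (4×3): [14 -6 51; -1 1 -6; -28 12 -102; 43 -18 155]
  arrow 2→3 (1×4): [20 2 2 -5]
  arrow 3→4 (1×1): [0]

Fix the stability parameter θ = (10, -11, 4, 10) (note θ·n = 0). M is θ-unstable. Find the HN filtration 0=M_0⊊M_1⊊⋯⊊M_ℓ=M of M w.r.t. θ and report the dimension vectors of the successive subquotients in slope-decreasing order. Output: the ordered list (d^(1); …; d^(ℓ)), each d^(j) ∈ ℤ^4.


Via rank(M_{q-1}∘⋯∘M_p): M ≅ I[1,2]^2, I[1,3], I[2,2], I[4,4].
μ_θ-semistable layers: μ^(1)=10; μ^(2)=4; μ^(3)=-1/2; μ^(4)=-11

((0, 0, 0, 1); (0, 0, 1, 0); (3, 3, 0, 0); (0, 1, 0, 0))


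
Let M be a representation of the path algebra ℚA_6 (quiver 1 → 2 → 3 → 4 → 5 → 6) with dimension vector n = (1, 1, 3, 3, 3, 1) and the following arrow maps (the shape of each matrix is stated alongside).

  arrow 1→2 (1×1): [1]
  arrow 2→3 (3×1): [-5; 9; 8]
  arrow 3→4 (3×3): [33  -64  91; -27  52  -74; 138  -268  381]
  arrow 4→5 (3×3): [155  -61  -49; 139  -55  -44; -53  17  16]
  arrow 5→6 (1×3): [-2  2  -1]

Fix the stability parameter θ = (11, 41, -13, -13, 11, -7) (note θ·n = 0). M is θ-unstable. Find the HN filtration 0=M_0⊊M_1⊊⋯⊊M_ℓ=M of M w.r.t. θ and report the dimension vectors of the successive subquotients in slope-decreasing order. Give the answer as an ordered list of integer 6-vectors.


Interval decomposition of M: I[1,6], I[3,3], I[3,4], I[4,5], I[5,5].
HN type (ℓ=3): μ^(1)=11; μ^(2)=5; μ^(3)=-13

((0, 0, 0, 0, 2, 0); (1, 1, 1, 1, 1, 1); (0, 0, 2, 2, 0, 0))


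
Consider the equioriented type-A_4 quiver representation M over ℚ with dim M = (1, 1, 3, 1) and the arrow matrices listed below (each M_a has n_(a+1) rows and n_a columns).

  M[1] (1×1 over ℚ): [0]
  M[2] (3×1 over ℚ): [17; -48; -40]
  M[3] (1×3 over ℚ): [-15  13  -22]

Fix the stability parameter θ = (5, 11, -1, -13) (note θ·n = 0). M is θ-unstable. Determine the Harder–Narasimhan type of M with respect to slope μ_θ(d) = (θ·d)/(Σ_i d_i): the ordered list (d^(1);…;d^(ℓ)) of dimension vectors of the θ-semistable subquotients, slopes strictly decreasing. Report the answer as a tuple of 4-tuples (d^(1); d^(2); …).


Via rank(M_{q-1}∘⋯∘M_p): M ≅ I[1,1], I[2,4], I[3,3]^2.
μ_θ-semistable layers: μ^(1)=5; μ^(2)=-1

((1, 0, 0, 0); (0, 1, 3, 1))


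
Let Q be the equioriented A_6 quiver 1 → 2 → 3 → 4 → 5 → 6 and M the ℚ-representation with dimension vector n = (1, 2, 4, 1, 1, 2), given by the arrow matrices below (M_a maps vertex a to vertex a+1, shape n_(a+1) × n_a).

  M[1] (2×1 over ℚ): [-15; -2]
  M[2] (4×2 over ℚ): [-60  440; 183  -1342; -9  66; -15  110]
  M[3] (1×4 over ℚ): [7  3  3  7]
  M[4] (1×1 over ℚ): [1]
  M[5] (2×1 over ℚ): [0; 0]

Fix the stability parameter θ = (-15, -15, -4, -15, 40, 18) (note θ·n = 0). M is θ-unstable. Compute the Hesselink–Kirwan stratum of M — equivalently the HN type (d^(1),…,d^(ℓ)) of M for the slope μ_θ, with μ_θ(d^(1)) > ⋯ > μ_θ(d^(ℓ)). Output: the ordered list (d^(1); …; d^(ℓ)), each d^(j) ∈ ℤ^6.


Via rank(M_{q-1}∘⋯∘M_p): M ≅ I[1,5], I[2,2], I[3,3]^3, I[6,6]^2.
μ_θ-semistable layers: μ^(1)=40; μ^(2)=18; μ^(3)=-4; μ^(4)=-19/2; μ^(5)=-15

((0, 0, 0, 0, 1, 0); (0, 0, 0, 0, 0, 2); (0, 0, 3, 0, 0, 0); (0, 0, 1, 1, 0, 0); (1, 2, 0, 0, 0, 0))


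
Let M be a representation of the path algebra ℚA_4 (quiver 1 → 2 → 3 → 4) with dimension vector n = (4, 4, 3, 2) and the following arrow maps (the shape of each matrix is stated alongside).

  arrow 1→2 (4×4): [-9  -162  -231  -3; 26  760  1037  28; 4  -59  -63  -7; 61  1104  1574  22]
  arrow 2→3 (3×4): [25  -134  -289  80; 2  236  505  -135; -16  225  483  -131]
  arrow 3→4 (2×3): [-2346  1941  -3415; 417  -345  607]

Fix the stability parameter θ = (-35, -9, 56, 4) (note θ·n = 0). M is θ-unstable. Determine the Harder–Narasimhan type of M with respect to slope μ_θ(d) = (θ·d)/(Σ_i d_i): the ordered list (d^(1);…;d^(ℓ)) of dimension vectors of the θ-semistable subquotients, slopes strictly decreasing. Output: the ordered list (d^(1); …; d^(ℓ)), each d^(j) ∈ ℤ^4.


Via rank(M_{q-1}∘⋯∘M_p): M ≅ I[1,2], I[1,3], I[1,4]^2.
μ_θ-semistable layers: μ^(1)=56; μ^(2)=30; μ^(3)=-9; μ^(4)=-35

((0, 0, 1, 0); (0, 0, 2, 2); (0, 4, 0, 0); (4, 0, 0, 0))


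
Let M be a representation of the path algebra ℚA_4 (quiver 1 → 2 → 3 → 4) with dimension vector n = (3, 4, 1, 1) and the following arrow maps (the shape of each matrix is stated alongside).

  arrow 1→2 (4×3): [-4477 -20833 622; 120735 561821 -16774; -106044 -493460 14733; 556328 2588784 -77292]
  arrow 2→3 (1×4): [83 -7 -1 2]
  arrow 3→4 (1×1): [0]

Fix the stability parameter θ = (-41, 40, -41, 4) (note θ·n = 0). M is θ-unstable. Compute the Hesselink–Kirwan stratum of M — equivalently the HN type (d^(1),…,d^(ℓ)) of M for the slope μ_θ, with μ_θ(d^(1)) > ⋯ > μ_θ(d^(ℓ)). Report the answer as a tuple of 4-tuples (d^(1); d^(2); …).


Barcode: M ≅ I[1,2]^2, I[1,3], I[2,2], I[4,4]. HN layers by μ_θ (4 steps, strictly decreasing):
  μ^(1)=40; μ^(2)=4; μ^(3)=-1/2; μ^(4)=-41

((0, 3, 0, 0); (0, 0, 0, 1); (0, 1, 1, 0); (3, 0, 0, 0))


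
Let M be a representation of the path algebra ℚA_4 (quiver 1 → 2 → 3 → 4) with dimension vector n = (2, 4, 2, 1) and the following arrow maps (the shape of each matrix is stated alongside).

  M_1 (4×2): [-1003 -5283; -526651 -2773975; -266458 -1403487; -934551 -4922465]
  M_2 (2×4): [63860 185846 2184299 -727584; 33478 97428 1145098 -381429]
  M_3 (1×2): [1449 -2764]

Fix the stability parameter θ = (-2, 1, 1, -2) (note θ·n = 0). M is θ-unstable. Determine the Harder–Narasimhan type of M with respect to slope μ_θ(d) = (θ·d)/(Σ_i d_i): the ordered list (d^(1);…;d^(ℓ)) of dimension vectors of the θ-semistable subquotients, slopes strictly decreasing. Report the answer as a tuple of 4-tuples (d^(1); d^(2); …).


Via rank(M_{q-1}∘⋯∘M_p): M ≅ I[1,3], I[1,4], I[2,2]^2.
μ_θ-semistable layers: μ^(1)=1; μ^(2)=0; μ^(3)=-2

((0, 3, 1, 0); (0, 1, 1, 1); (2, 0, 0, 0))


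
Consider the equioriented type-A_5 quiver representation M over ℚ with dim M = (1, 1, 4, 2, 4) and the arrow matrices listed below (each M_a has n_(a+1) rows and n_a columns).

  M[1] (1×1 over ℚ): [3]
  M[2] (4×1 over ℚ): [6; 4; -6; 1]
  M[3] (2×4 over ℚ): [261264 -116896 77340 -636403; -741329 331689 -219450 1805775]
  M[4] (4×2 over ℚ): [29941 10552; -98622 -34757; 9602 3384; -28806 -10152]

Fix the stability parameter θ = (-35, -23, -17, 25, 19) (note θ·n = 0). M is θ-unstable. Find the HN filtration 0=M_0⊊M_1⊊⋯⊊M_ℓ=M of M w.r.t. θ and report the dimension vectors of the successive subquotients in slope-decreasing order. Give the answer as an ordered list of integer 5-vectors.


Barcode: M ≅ I[1,5], I[3,3]^2, I[3,5], I[5,5]^2. HN layers by μ_θ (5 steps, strictly decreasing):
  μ^(1)=22; μ^(2)=19; μ^(3)=-17; μ^(4)=-23; μ^(5)=-35

((0, 0, 0, 2, 2); (0, 0, 0, 0, 2); (0, 0, 4, 0, 0); (0, 1, 0, 0, 0); (1, 0, 0, 0, 0))


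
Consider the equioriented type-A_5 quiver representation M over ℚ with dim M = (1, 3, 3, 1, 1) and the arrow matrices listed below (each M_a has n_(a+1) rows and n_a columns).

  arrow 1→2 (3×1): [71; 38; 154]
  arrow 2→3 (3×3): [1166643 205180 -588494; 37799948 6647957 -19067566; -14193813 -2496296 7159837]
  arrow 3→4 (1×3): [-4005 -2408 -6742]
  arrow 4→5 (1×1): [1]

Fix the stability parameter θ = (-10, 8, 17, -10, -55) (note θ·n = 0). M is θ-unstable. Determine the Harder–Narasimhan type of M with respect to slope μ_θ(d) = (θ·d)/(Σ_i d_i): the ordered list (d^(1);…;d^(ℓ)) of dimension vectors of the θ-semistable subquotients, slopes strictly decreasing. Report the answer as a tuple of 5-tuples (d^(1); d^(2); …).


Barcode: M ≅ I[1,5], I[2,3]^2. HN layers by μ_θ (3 steps, strictly decreasing):
  μ^(1)=17; μ^(2)=8; μ^(3)=-10

((0, 0, 2, 0, 0); (0, 2, 0, 0, 0); (1, 1, 1, 1, 1))


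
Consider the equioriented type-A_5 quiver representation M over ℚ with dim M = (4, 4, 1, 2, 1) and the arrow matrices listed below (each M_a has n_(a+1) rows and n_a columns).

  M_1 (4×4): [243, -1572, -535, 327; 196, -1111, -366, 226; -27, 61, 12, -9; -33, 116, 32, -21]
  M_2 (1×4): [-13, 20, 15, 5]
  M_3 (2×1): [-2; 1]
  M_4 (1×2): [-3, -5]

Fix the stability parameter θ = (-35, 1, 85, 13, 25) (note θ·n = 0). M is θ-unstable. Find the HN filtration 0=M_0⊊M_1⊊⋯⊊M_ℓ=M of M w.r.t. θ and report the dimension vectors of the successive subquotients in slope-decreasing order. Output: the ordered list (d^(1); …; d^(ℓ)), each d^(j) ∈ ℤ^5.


Via rank(M_{q-1}∘⋯∘M_p): M ≅ I[1,1], I[1,2]^2, I[1,5], I[2,2], I[4,4].
μ_θ-semistable layers: μ^(1)=41; μ^(2)=13; μ^(3)=1; μ^(4)=-35

((0, 0, 1, 1, 1); (0, 0, 0, 1, 0); (0, 4, 0, 0, 0); (4, 0, 0, 0, 0))


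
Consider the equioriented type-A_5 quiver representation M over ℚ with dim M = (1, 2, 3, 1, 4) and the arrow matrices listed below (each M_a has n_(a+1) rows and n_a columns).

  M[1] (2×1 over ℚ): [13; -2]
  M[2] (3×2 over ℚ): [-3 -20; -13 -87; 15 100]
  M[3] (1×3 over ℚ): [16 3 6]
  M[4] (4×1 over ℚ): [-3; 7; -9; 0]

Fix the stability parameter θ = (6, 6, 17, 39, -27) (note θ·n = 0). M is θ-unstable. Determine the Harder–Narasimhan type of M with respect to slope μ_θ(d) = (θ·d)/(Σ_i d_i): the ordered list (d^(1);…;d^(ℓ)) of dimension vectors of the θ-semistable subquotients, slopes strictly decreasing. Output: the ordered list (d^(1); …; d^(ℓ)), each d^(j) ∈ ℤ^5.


Via rank(M_{q-1}∘⋯∘M_p): M ≅ I[1,5], I[2,3], I[3,3], I[5,5]^3.
μ_θ-semistable layers: μ^(1)=17; μ^(2)=29/3; μ^(3)=6; μ^(4)=-27

((0, 0, 2, 0, 0); (0, 0, 1, 1, 1); (1, 2, 0, 0, 0); (0, 0, 0, 0, 3))


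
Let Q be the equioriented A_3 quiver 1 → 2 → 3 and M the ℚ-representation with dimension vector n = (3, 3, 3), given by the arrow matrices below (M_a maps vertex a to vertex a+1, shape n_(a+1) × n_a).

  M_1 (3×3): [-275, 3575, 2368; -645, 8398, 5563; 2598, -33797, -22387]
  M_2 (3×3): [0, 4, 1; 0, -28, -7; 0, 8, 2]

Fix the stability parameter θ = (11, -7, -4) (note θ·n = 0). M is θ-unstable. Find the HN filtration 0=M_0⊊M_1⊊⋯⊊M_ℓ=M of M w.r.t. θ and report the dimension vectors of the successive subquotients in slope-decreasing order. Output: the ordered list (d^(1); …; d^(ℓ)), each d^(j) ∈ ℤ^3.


Interval decomposition of M: I[1,2]^2, I[1,3], I[3,3]^2.
HN type (ℓ=3): μ^(1)=2; μ^(2)=0; μ^(3)=-4

((2, 2, 0); (1, 1, 1); (0, 0, 2))


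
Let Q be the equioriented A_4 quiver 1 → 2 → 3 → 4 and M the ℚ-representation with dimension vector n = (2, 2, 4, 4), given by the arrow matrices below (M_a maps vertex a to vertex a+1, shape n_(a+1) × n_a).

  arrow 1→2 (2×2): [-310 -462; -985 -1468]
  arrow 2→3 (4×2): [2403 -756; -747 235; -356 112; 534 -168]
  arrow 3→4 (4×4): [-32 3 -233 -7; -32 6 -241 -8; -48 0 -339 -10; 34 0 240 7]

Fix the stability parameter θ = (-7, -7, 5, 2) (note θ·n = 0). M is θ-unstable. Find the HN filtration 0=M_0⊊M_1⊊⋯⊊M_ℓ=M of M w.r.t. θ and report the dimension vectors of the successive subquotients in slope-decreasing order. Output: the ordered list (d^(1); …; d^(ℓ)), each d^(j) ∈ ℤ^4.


Via rank(M_{q-1}∘⋯∘M_p): M ≅ I[1,3], I[1,4], I[3,4]^2, I[4,4].
μ_θ-semistable layers: μ^(1)=5; μ^(2)=7/2; μ^(3)=2; μ^(4)=-7

((0, 0, 1, 0); (0, 0, 3, 3); (0, 0, 0, 1); (2, 2, 0, 0))


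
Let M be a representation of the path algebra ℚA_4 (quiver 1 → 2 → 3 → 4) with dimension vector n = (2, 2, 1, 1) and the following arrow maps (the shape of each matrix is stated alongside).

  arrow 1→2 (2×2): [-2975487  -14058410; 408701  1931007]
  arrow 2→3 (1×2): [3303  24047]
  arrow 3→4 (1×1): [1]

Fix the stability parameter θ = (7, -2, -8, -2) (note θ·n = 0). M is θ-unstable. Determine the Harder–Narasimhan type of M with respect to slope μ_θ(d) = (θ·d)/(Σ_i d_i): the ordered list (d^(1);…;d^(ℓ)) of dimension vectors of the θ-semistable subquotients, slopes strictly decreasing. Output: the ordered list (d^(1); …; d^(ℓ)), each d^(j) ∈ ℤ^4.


Interval decomposition of M: I[1,2], I[1,4].
HN type (ℓ=2): μ^(1)=5/2; μ^(2)=-5/4

((1, 1, 0, 0); (1, 1, 1, 1))


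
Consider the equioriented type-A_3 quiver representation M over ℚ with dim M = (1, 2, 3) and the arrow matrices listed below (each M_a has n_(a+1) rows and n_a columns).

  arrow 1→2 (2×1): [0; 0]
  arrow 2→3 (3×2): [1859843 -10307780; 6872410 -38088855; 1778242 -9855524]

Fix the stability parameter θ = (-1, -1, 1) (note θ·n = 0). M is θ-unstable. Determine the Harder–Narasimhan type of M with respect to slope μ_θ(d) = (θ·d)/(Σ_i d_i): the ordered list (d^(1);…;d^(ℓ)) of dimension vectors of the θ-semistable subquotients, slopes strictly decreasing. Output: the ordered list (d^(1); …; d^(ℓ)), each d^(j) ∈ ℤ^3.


Barcode: M ≅ I[1,1], I[2,3]^2, I[3,3]. HN layers by μ_θ (2 steps, strictly decreasing):
  μ^(1)=1; μ^(2)=-1

((0, 0, 3); (1, 2, 0))


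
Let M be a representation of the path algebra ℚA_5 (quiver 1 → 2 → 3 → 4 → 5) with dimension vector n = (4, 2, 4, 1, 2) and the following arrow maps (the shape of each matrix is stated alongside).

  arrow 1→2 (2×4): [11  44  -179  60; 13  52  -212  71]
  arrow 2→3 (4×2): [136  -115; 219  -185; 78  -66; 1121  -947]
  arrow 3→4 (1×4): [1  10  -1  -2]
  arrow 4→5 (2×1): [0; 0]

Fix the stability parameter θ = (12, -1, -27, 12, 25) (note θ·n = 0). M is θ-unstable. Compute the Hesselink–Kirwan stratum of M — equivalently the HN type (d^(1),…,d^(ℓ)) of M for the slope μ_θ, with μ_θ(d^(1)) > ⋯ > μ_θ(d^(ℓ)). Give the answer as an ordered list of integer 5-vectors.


Barcode: M ≅ I[1,1]^2, I[1,3], I[1,4], I[3,3]^2, I[5,5]^2. HN layers by μ_θ (4 steps, strictly decreasing):
  μ^(1)=25; μ^(2)=12; μ^(3)=-16/3; μ^(4)=-27

((0, 0, 0, 0, 2); (2, 0, 0, 1, 0); (2, 2, 2, 0, 0); (0, 0, 2, 0, 0))


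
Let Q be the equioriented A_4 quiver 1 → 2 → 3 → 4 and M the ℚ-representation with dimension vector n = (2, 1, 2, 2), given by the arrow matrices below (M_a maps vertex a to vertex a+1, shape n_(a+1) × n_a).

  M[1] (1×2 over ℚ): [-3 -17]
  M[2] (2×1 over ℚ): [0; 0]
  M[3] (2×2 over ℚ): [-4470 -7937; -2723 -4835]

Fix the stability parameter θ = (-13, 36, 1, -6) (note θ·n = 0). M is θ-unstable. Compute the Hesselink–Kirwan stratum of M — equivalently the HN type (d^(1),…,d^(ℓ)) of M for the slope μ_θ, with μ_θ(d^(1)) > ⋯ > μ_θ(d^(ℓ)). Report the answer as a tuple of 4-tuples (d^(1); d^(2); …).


Via rank(M_{q-1}∘⋯∘M_p): M ≅ I[1,1], I[1,2], I[3,4]^2.
μ_θ-semistable layers: μ^(1)=36; μ^(2)=-5/2; μ^(3)=-13

((0, 1, 0, 0); (0, 0, 2, 2); (2, 0, 0, 0))


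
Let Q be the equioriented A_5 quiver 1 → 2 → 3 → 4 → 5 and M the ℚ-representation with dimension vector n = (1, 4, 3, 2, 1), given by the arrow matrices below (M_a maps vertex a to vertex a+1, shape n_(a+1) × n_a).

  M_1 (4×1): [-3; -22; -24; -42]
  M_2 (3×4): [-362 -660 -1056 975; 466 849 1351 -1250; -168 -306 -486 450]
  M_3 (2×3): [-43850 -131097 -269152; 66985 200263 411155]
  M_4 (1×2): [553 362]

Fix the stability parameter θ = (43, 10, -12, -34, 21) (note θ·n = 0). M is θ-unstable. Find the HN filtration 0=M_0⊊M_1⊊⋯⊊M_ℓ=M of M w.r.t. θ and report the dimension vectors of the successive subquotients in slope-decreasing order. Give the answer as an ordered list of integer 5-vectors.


Barcode: M ≅ I[1,2], I[2,2], I[2,4], I[2,5], I[3,3]. HN layers by μ_θ (4 steps, strictly decreasing):
  μ^(1)=53/2; μ^(2)=21; μ^(3)=10; μ^(4)=-12

((1, 1, 0, 0, 0); (0, 0, 0, 0, 1); (0, 1, 0, 0, 0); (0, 2, 3, 2, 0))


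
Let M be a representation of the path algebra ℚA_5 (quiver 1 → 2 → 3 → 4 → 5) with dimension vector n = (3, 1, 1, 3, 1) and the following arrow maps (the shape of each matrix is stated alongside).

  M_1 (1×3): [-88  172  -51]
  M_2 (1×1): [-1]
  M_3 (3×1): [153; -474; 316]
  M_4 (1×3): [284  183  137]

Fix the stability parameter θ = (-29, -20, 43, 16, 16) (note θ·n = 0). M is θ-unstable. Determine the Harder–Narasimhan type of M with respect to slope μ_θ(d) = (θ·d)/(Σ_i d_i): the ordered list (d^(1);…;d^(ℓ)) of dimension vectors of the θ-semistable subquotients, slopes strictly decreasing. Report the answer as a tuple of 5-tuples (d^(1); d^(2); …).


Interval decomposition of M: I[1,1]^2, I[1,5], I[4,4]^2.
HN type (ℓ=4): μ^(1)=25; μ^(2)=16; μ^(3)=-20; μ^(4)=-29

((0, 0, 1, 1, 1); (0, 0, 0, 2, 0); (0, 1, 0, 0, 0); (3, 0, 0, 0, 0))


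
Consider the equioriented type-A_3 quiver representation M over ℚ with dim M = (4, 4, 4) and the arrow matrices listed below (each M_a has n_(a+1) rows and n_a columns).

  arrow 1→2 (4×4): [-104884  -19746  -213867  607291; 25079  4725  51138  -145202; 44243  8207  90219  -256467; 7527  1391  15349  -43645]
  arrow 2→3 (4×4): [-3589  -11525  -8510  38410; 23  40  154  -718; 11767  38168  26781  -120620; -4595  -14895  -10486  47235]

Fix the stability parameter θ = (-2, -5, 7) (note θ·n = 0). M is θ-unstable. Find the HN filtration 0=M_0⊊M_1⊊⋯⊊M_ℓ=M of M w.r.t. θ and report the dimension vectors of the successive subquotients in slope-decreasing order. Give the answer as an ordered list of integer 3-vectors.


Via rank(M_{q-1}∘⋯∘M_p): M ≅ I[1,1], I[1,3]^3, I[2,3].
μ_θ-semistable layers: μ^(1)=7; μ^(2)=-2; μ^(3)=-7/2; μ^(4)=-5

((0, 0, 4); (1, 0, 0); (3, 3, 0); (0, 1, 0))


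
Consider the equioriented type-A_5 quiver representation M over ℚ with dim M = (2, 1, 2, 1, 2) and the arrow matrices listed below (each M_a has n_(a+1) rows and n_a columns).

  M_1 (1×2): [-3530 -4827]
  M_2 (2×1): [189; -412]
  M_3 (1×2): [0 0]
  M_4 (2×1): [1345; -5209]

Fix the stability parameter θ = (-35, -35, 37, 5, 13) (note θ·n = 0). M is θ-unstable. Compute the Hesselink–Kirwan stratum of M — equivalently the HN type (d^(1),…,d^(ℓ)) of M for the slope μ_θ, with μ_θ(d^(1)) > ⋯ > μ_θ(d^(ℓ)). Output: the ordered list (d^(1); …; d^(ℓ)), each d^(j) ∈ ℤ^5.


Via rank(M_{q-1}∘⋯∘M_p): M ≅ I[1,1], I[1,3], I[3,3], I[4,5], I[5,5].
μ_θ-semistable layers: μ^(1)=37; μ^(2)=13; μ^(3)=5; μ^(4)=-35

((0, 0, 2, 0, 0); (0, 0, 0, 0, 2); (0, 0, 0, 1, 0); (2, 1, 0, 0, 0))


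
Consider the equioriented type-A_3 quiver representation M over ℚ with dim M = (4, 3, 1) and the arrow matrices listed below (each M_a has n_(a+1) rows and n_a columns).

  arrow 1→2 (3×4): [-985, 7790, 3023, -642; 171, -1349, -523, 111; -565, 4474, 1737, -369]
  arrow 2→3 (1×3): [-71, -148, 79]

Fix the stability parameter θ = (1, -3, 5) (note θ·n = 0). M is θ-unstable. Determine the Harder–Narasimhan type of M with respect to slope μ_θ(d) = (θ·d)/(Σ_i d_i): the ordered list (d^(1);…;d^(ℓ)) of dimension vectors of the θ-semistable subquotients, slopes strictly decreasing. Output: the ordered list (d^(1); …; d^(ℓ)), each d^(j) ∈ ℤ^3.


Via rank(M_{q-1}∘⋯∘M_p): M ≅ I[1,1], I[1,2]^2, I[1,3].
μ_θ-semistable layers: μ^(1)=5; μ^(2)=1; μ^(3)=-1

((0, 0, 1); (1, 0, 0); (3, 3, 0))


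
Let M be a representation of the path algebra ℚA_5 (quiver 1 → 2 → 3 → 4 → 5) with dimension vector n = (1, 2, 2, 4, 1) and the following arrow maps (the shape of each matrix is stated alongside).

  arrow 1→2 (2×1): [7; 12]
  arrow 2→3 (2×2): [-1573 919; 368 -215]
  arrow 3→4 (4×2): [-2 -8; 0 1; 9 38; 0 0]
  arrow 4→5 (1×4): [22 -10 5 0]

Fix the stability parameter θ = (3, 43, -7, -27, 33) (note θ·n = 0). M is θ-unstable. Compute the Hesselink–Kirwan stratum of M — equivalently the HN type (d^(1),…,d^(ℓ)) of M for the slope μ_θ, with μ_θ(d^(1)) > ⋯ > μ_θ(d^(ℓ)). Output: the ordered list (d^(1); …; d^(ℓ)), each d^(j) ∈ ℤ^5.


Barcode: M ≅ I[1,5], I[2,4], I[4,4]^2. HN layers by μ_θ (3 steps, strictly decreasing):
  μ^(1)=33; μ^(2)=3; μ^(3)=-27

((0, 0, 0, 0, 1); (1, 2, 2, 2, 0); (0, 0, 0, 2, 0))


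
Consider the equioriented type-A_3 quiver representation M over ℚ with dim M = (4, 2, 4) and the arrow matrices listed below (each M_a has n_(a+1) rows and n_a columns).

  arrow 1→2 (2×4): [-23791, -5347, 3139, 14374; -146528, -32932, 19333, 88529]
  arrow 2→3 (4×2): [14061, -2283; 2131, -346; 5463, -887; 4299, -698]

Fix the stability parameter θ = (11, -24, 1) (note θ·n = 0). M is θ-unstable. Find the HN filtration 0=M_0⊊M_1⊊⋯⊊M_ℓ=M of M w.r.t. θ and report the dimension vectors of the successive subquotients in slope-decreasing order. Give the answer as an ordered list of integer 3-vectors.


Barcode: M ≅ I[1,1]^2, I[1,3]^2, I[3,3]^2. HN layers by μ_θ (3 steps, strictly decreasing):
  μ^(1)=11; μ^(2)=1; μ^(3)=-13/2

((2, 0, 0); (0, 0, 4); (2, 2, 0))


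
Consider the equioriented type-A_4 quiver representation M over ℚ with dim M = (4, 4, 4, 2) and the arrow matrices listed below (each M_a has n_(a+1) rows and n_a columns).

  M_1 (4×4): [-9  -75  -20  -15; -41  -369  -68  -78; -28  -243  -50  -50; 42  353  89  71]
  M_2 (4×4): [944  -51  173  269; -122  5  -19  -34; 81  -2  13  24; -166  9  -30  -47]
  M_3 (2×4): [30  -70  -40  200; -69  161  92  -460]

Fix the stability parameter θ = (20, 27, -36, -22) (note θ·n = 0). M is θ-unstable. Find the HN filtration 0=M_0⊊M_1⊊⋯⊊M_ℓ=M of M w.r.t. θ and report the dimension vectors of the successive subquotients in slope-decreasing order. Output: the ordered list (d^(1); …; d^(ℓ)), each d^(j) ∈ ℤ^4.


Via rank(M_{q-1}∘⋯∘M_p): M ≅ I[1,3]^3, I[1,4], I[4,4].
μ_θ-semistable layers: μ^(1)=11/3; μ^(2)=-11/4; μ^(3)=-22

((3, 3, 3, 0); (1, 1, 1, 1); (0, 0, 0, 1))


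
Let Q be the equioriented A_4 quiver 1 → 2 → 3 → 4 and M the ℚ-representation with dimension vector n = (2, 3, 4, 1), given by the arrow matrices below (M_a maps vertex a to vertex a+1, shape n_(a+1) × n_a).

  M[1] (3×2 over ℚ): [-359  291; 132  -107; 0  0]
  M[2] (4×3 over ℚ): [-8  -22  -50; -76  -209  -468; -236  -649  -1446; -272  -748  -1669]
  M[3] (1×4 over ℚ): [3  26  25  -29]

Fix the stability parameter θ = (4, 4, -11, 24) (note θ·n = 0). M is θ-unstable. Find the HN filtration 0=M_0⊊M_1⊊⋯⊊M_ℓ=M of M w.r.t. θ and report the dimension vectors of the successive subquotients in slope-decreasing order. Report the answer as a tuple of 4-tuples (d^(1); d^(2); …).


Via rank(M_{q-1}∘⋯∘M_p): M ≅ I[1,2], I[1,4], I[2,3], I[3,3]^2.
μ_θ-semistable layers: μ^(1)=24; μ^(2)=4; μ^(3)=-1; μ^(4)=-7/2; μ^(5)=-11

((0, 0, 0, 1); (1, 1, 0, 0); (1, 1, 1, 0); (0, 1, 1, 0); (0, 0, 2, 0))


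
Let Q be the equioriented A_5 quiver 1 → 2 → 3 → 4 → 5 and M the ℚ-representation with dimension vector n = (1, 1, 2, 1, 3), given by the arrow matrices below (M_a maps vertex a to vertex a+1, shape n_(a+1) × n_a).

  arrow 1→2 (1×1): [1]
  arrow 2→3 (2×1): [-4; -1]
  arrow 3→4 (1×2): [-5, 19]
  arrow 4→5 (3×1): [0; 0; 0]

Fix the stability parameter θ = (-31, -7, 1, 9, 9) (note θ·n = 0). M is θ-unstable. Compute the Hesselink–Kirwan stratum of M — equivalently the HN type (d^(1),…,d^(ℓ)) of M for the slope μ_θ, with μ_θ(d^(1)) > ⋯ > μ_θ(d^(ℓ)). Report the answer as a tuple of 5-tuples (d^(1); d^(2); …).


Barcode: M ≅ I[1,4], I[3,3], I[5,5]^3. HN layers by μ_θ (4 steps, strictly decreasing):
  μ^(1)=9; μ^(2)=1; μ^(3)=-7; μ^(4)=-31

((0, 0, 0, 1, 3); (0, 0, 2, 0, 0); (0, 1, 0, 0, 0); (1, 0, 0, 0, 0))


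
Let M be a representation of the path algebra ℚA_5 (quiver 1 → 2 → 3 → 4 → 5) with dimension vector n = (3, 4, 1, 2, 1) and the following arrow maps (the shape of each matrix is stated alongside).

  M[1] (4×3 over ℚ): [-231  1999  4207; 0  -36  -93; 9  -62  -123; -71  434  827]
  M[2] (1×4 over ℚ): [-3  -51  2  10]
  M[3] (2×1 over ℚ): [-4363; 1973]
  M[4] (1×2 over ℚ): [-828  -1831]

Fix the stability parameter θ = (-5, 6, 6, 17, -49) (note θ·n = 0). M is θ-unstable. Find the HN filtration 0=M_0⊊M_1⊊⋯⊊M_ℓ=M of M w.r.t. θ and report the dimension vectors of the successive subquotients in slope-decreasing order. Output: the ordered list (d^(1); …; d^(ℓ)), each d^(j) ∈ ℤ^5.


Interval decomposition of M: I[1,2]^2, I[1,5], I[2,2], I[4,4].
HN type (ℓ=3): μ^(1)=17; μ^(2)=6; μ^(3)=-5

((0, 0, 0, 1, 0); (0, 3, 0, 0, 0); (3, 1, 1, 1, 1))


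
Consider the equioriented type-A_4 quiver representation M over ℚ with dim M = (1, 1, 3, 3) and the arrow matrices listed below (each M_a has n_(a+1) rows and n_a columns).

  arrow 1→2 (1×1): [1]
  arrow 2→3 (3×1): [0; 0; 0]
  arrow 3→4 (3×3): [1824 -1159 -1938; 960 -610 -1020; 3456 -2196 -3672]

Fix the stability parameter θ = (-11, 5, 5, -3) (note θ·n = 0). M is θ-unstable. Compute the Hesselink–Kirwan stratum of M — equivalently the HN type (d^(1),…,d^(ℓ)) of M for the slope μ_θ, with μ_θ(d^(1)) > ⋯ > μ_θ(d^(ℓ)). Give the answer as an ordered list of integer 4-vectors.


Via rank(M_{q-1}∘⋯∘M_p): M ≅ I[1,2], I[3,3]^2, I[3,4], I[4,4]^2.
μ_θ-semistable layers: μ^(1)=5; μ^(2)=1; μ^(3)=-3; μ^(4)=-11

((0, 1, 2, 0); (0, 0, 1, 1); (0, 0, 0, 2); (1, 0, 0, 0))


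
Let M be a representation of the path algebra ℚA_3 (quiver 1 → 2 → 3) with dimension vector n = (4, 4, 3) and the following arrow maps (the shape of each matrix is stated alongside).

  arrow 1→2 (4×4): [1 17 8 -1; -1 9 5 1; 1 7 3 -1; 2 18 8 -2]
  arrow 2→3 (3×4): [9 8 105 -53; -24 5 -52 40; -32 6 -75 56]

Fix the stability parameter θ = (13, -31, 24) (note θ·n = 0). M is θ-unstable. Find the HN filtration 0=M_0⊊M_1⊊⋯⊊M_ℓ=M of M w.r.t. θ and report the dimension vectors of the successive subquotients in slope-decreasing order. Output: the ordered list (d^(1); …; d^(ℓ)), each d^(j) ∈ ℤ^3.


Interval decomposition of M: I[1,1]^2, I[1,3]^2, I[2,2], I[2,3].
HN type (ℓ=4): μ^(1)=24; μ^(2)=13; μ^(3)=-9; μ^(4)=-31

((0, 0, 3); (2, 0, 0); (2, 2, 0); (0, 2, 0))


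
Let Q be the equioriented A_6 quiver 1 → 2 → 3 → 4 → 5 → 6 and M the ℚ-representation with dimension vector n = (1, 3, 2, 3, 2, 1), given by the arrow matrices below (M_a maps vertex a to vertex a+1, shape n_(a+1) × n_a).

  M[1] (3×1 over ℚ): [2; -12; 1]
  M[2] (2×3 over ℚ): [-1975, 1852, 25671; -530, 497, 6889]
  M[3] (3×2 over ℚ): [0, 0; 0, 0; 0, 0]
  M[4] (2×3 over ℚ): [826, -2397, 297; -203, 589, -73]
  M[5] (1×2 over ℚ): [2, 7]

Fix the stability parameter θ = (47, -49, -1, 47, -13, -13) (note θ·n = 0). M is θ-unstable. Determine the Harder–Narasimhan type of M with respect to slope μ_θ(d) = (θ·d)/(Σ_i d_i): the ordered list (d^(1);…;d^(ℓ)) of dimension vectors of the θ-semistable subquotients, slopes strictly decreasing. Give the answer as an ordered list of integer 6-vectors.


Via rank(M_{q-1}∘⋯∘M_p): M ≅ I[1,3], I[2,2], I[2,3], I[4,4], I[4,5], I[4,6].
μ_θ-semistable layers: μ^(1)=47; μ^(2)=17; μ^(3)=7; μ^(4)=-1; μ^(5)=-49

((0, 0, 0, 1, 0, 0); (0, 0, 0, 1, 1, 0); (0, 0, 0, 1, 1, 1); (1, 1, 2, 0, 0, 0); (0, 2, 0, 0, 0, 0))


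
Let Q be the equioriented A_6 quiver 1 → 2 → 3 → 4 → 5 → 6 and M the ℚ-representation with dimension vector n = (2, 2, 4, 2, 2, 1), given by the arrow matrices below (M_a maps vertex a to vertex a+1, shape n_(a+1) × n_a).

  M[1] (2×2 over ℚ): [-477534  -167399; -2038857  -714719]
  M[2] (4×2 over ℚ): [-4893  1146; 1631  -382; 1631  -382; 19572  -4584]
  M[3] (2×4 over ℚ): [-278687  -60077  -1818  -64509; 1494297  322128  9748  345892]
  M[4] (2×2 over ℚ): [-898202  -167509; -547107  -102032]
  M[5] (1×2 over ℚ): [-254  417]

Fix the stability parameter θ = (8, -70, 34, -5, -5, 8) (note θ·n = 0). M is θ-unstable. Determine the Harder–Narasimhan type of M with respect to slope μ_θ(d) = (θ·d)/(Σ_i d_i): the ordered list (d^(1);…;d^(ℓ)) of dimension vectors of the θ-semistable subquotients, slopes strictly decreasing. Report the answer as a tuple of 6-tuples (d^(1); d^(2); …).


Interval decomposition of M: I[1,2], I[1,5], I[3,3]^2, I[3,6].
HN type (ℓ=3): μ^(1)=34; μ^(2)=8; μ^(3)=-31

((0, 0, 2, 0, 0, 0); (0, 0, 2, 2, 2, 1); (2, 2, 0, 0, 0, 0))


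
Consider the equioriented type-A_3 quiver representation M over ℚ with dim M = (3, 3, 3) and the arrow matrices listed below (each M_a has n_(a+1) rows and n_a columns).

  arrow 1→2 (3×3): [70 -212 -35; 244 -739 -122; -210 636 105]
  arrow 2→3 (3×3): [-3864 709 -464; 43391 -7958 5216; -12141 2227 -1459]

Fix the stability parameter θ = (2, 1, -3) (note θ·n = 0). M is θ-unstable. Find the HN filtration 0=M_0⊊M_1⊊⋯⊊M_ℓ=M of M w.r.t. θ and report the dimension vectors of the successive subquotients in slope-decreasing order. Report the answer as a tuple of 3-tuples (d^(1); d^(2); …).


Barcode: M ≅ I[1,1], I[1,3]^2, I[2,3]. HN layers by μ_θ (3 steps, strictly decreasing):
  μ^(1)=2; μ^(2)=0; μ^(3)=-1

((1, 0, 0); (2, 2, 2); (0, 1, 1))
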